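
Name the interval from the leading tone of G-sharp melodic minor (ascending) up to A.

The leading tone of G# melodic minor (ascending) is F##.
F## up to A: letters F→A make it a third; 2 semitones makes it diminished.

diminished third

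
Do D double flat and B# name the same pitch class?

Dbb = pitch class 0 and B# = pitch class 0 — the same pitch class, so they are enharmonic equivalents.

Yes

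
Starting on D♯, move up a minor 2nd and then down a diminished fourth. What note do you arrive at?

A minor second up from D# is E (letter E, 1 semitone up).
A diminished fourth down from E is B# (letter B, 4 semitones down).

B#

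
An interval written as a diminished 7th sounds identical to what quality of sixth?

major

A diminished seventh spans 9 semitones.
A sixth spanning 9 semitones is major (the major sixth is 9).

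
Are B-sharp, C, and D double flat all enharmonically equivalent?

Yes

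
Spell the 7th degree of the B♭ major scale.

A

The Bb major scale runs Bb C D Eb F G A.
Degree 7 is A.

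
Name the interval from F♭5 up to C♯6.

Counting letters F–G–A–B–C gives a fifth.
Fb→C# = 9 semitones, 2 wider than the perfect fifth (7), so doubly augmented.

doubly augmented fifth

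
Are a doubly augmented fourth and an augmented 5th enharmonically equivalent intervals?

A doubly augmented fourth spans 7 semitones; an augmented fifth spans 8.
The spans differ, so they are not enharmonic equivalents.

No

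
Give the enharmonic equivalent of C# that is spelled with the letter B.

Plain B sits 2 semitones below C#, so on the letter B the same pitch needs a double sharp: B##.

B##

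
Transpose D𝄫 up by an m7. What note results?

Cbb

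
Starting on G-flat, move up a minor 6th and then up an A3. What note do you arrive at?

A minor sixth up from Gb is Ebb (letter E, 8 semitones up).
An augmented third up from Ebb is G (letter G, 5 semitones up).

G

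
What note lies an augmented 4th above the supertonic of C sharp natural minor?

The supertonic of C# natural minor is D#.
An augmented fourth (6 semitones) above D# lands on the letter G, giving G##.

G##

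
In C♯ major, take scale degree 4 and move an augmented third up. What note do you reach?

Scale degree 4 of C# major is F#.
An augmented third (5 semitones) above F# lands on the letter A, giving A##.

A##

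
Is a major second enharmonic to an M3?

A major second spans 2 semitones; a major third spans 4.
The spans differ, so they are not enharmonic equivalents.

No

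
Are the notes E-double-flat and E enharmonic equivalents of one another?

No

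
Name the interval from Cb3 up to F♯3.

Counting letters C–D–E–F gives a fourth.
Cb→F# = 7 semitones, 2 wider than the perfect fourth (5), so doubly augmented.

doubly augmented fourth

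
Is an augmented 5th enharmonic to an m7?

An augmented fifth spans 8 semitones; a minor seventh spans 10.
The spans differ, so they are not enharmonic equivalents.

No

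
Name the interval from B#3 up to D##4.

major third

Counting letters B–C–D gives a third.
B#→D## = 4 semitones, exactly the major third.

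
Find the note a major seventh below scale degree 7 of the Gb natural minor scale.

Scale degree 7 of Gb natural minor is Fb.
A major seventh (11 semitones) below Fb lands on the letter G, giving Gbb.

Gbb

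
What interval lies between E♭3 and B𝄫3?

diminished fifth

Counting letters E–F–G–A–B gives a fifth.
Eb→Bbb = 6 semitones, 1 narrower than the perfect fifth (7), so diminished.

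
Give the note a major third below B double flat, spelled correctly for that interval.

Gbb

A third below B lands on the letter G.
A major third spans 4 semitones, so Bbb moves to pitch class 5. On the letter G that is Gbb.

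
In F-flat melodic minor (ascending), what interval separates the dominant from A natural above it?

The dominant of Fb melodic minor (ascending) is Cb.
Cb up to A: letters C→A make it a sixth; 10 semitones makes it augmented.

augmented sixth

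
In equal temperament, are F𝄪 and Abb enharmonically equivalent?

Yes

F## is pitch class 7; Abb is pitch class 7.
All spellings map to pitch class 7, so they are enharmonically equivalent.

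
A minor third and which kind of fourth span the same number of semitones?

doubly diminished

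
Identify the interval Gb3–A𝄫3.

minor second

Counting letters G–A gives a second.
Gb→Abb = 1 semitone, 1 narrower than the major second (2), so minor.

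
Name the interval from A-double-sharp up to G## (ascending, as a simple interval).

minor seventh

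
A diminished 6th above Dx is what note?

A sixth above D lands on the letter B.
A diminished sixth spans 7 semitones, so D## moves to pitch class 11. On the letter B that is B.

B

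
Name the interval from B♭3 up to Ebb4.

diminished fourth

Counting letters B–C–D–E gives a fourth.
Bb→Ebb = 4 semitones, 1 narrower than the perfect fourth (5), so diminished.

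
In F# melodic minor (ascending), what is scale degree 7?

E#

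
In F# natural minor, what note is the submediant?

Degree 6 takes the letter 5 steps above F, which is D.
In natural minor, degree 6 sits 8 semitones above the tonic. F# + 8 semitones is pitch class 2, spelled on D as D.

D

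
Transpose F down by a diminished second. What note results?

E#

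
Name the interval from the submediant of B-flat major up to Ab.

minor second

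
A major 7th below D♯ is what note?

E

A seventh below D lands on the letter E.
A major seventh spans 11 semitones, so D# moves to pitch class 4. On the letter E that is E.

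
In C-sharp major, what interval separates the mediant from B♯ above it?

perfect fifth

The mediant of C# major is E#.
E# up to B#: letters E→B make it a fifth; 7 semitones makes it perfect.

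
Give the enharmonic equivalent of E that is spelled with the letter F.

Fb

E is pitch class 4. The letter F alone is pitch class 5.
To reach pitch class 4 from F requires an offset of -1 semitone, i.e. flat: Fb.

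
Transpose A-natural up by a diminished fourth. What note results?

Db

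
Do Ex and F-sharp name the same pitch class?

E## is pitch class 6; F# is pitch class 6.
All spellings map to pitch class 6, so they are enharmonically equivalent.

Yes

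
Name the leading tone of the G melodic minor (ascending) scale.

Degree 7 takes the letter 6 steps above G, which is F.
In melodic minor (ascending), degree 7 sits 11 semitones above the tonic. G + 11 semitones is pitch class 6, spelled on F as F#.

F#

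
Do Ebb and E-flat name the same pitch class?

Two spellings are enharmonically equivalent only if they share a pitch class.
Here Ebb → 2, Eb → 3; 2 ≠ 3, so they are not.

No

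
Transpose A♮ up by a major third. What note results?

A third above A lands on the letter C.
A major third spans 4 semitones, so A moves to pitch class 1. On the letter C that is C#.

C#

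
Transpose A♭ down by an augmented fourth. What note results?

Ebb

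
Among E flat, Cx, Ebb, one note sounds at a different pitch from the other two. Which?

Eb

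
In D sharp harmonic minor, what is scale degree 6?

Degree 6 takes the letter 5 steps above D, which is B.
In harmonic minor, degree 6 sits 8 semitones above the tonic. D# + 8 semitones is pitch class 11, spelled on B as B.

B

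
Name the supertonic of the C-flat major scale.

The Cb major scale runs Cb Db Eb Fb Gb Ab Bb.
Degree 2 is Db.

Db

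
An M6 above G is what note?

E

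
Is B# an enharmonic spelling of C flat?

Two spellings are enharmonically equivalent only if they share a pitch class.
Here B# → 0, Cb → 11; 0 ≠ 11, so they are not.

No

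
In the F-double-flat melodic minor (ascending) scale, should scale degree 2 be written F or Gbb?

Gbb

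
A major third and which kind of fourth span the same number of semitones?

diminished

A major third spans 4 semitones.
A fourth spanning 4 semitones is diminished (the perfect fourth is 5).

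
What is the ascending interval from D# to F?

diminished third

The letter names run D→F, a span of 2 letter steps, so the interval is some kind of third.
D# to F is 2 semitones. A major third is 4, so 2 makes it diminished.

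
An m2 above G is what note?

Ab

G up a major second is A, so the target letter is A.
From G, a minor second is 1 semitone up: Ab.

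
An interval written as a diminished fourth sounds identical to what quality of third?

A diminished fourth spans 4 semitones.
A third spanning 4 semitones is major (the major third is 4).

major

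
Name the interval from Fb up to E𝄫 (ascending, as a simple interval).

minor seventh

The letter names run F→E, a span of 6 letter steps, so the interval is some kind of seventh.
Fb to Ebb is 10 semitones. A major seventh is 11, so 10 makes it minor.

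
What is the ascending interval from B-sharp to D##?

The letter names run B→D, a span of 2 letter steps, so the interval is some kind of third.
B# to D## is 4 semitones. A major third is 4, so 4 makes it major.

major third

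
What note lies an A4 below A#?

E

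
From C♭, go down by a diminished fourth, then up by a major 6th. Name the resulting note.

E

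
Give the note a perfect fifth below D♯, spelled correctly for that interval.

D down a perfect fifth is G, so the target letter is G.
From D#, a perfect fifth is 7 semitones down: G#.

G#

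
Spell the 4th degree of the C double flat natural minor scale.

Degree 4 takes the letter 3 steps above C, which is F.
In natural minor, degree 4 sits 5 semitones above the tonic. Cbb + 5 semitones is pitch class 3, spelled on F as Fbb.

Fbb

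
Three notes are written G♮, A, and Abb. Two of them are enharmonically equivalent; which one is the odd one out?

A

In 12-tone equal temperament, enharmonic equivalents share a pitch class. G is pitch class 7; A is pitch class 9; Abb is pitch class 7.
G and Abb share pitch class 7, while A is pitch class 9.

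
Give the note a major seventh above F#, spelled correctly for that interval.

E#

F up a major seventh is E, so the target letter is E.
From F#, a major seventh is 11 semitones up: E#.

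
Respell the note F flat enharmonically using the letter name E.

E

Plain E sits at the same pitch as Fb, so on the letter E the same pitch needs a natural: E.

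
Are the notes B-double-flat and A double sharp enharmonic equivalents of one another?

Two spellings are enharmonically equivalent only if they share a pitch class.
Here Bbb → 9, A## → 11; 9 ≠ 11, so they are not.

No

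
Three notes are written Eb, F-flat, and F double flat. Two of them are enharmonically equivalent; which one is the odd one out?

Fb

In 12-tone equal temperament, enharmonic equivalents share a pitch class. Eb is pitch class 3; Fb is pitch class 4; Fbb is pitch class 3.
Eb and Fbb share pitch class 3, while Fb is pitch class 4.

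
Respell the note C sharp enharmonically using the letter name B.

B##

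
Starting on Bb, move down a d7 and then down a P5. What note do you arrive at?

F#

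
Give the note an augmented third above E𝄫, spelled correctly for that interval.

A third above E lands on the letter G.
An augmented third spans 5 semitones, so Ebb moves to pitch class 7. On the letter G that is G.

G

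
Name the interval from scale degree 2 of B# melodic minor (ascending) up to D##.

Scale degree 2 of B# melodic minor (ascending) is C##.
C## up to D##: letters C→D make it a second; 2 semitones makes it major.

major second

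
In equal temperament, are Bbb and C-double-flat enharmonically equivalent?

No

Bbb is pitch class 9; Cbb is pitch class 10.
The pitch classes differ (9 vs. 10), so they are not enharmonic equivalents.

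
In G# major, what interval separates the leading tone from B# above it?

The leading tone of G# major is F##.
F## up to B#: letters F→B make it a fourth; 5 semitones makes it perfect.

perfect fourth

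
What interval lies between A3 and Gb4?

The letter names run A→G, a span of 6 letter steps, so the interval is some kind of seventh.
A to Gb is 9 semitones. A major seventh is 11, so 9 makes it diminished.

diminished seventh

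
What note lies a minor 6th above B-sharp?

B up a major sixth is G#, so the target letter is G.
From B#, a minor sixth is 8 semitones up: G#.

G#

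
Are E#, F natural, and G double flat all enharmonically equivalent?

Yes

E# = pitch class 5 and F = pitch class 5 and Gbb = pitch class 5 — the same pitch class, so they are enharmonic equivalents.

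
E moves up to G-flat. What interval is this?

The letter names run E→G, a span of 2 letter steps, so the interval is some kind of third.
E to Gb is 2 semitones. A major third is 4, so 2 makes it diminished.

diminished third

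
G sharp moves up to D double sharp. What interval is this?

augmented fifth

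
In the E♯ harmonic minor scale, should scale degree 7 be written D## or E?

D##

Each scale degree takes a distinct letter name. Degree 7 of a scale on E must use the letter D.
D## and E are enharmonically the same pitch, but only D## uses the letter D, so it is the correct spelling here.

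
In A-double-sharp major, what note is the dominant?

Degree 5 takes the letter 4 steps above A, which is E.
In major, degree 5 sits 7 semitones above the tonic. A## + 7 semitones is pitch class 6, spelled on E as E##.

E##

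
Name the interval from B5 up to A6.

minor seventh

The letter names run B→A, a span of 6 letter steps, so the interval is some kind of seventh.
B to A is 10 semitones. A major seventh is 11, so 10 makes it minor.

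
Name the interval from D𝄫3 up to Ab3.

augmented fifth

The letter names run D→A, a span of 4 letter steps, so the interval is some kind of fifth.
Dbb to Ab is 8 semitones. A perfect fifth is 7, so 8 makes it augmented.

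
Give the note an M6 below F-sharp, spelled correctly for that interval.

F down a major sixth is Ab, so the target letter is A.
From F#, a major sixth is 9 semitones down: A.

A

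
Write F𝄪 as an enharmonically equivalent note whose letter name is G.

G

F## is pitch class 7. The letter G alone is pitch class 7.
Pitch class 7 on G needs no accidental: G.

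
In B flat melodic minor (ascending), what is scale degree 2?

C

Degree 2 takes the letter 1 step above B, which is C.
In melodic minor (ascending), degree 2 sits 2 semitones above the tonic. Bb + 2 semitones is pitch class 0, spelled on C as C.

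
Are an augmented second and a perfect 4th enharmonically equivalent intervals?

An augmented second spans 3 semitones; a perfect fourth spans 5.
The spans differ, so they are not enharmonic equivalents.

No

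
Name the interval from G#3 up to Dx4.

Counting letters G–A–B–C–D gives a fifth.
G#→D## = 8 semitones, 1 wider than the perfect fifth (7), so augmented.

augmented fifth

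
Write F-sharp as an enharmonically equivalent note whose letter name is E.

Plain E sits 2 semitones below F#, so on the letter E the same pitch needs a double sharp: E##.

E##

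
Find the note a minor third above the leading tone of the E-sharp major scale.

F##

The leading tone of E# major is D##.
A minor third (3 semitones) above D## lands on the letter F, giving F##.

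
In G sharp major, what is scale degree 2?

The G# major scale runs G# A# B# C# D# E# F##.
Degree 2 is A#.

A#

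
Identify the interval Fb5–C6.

augmented fifth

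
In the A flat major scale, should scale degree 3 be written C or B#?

Each scale degree takes a distinct letter name. Degree 3 of a scale on A must use the letter C.
C and B# are enharmonically the same pitch, but only C uses the letter C, so it is the correct spelling here.

C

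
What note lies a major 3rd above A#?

C##

A third above A lands on the letter C.
A major third spans 4 semitones, so A# moves to pitch class 2. On the letter C that is C##.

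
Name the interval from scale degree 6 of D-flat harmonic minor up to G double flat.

minor sixth

Scale degree 6 of Db harmonic minor is Bbb.
Bbb up to Gbb: letters B→G make it a sixth; 8 semitones makes it minor.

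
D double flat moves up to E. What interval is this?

The letter names run D→E, a span of 1 letter step, so the interval is some kind of second.
Dbb to E is 4 semitones. A major second is 2, so 4 makes it doubly augmented.

doubly augmented second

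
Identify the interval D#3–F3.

diminished third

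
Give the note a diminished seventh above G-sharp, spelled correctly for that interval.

F

A seventh above G lands on the letter F.
A diminished seventh spans 9 semitones, so G# moves to pitch class 5. On the letter F that is F.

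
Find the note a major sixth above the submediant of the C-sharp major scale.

F##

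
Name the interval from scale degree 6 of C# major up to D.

diminished fourth

Scale degree 6 of C# major is A#.
A# up to D: letters A→D make it a fourth; 4 semitones makes it diminished.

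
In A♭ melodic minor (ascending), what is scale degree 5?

Degree 5 takes the letter 4 steps above A, which is E.
In melodic minor (ascending), degree 5 sits 7 semitones above the tonic. Ab + 7 semitones is pitch class 3, spelled on E as Eb.

Eb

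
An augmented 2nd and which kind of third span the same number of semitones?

An augmented second spans 3 semitones.
A third spanning 3 semitones is minor (the major third is 4).

minor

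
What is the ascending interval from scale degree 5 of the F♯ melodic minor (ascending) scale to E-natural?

minor third

Scale degree 5 of F# melodic minor (ascending) is C#.
C# up to E: letters C→E make it a third; 3 semitones makes it minor.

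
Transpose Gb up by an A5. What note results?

G up a perfect fifth is D, so the target letter is D.
From Gb, an augmented fifth is 8 semitones up: D.

D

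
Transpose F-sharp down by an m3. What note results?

D#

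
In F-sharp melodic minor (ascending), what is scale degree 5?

C#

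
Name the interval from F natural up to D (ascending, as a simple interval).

major sixth

Counting letters F–G–A–B–C–D gives a sixth.
F→D = 9 semitones, exactly the major sixth.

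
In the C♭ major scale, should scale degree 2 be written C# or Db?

Each scale degree takes a distinct letter name. Degree 2 of a scale on C must use the letter D.
Db and C# are enharmonically the same pitch, but only Db uses the letter D, so it is the correct spelling here.

Db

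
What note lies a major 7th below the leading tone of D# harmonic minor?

The leading tone of D# harmonic minor is C##.
A major seventh (11 semitones) below C## lands on the letter D, giving D#.

D#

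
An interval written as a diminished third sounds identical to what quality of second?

A diminished third spans 2 semitones.
A second spanning 2 semitones is major (the major second is 2).

major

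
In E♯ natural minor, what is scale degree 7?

D#

Degree 7 takes the letter 6 steps above E, which is D.
In natural minor, degree 7 sits 10 semitones above the tonic. E# + 10 semitones is pitch class 3, spelled on D as D#.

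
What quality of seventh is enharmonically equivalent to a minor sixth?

doubly diminished

A minor sixth spans 8 semitones.
A seventh spanning 8 semitones is doubly diminished (the major seventh is 11).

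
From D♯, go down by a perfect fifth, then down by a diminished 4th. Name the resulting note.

D##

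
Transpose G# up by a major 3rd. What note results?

G up a major third is B, so the target letter is B.
From G#, a major third is 4 semitones up: B#.

B#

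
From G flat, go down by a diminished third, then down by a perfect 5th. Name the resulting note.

A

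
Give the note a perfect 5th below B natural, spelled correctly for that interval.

E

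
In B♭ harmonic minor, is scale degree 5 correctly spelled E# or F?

Each scale degree takes a distinct letter name. Degree 5 of a scale on B must use the letter F.
F and E# are enharmonically the same pitch, but only F uses the letter F, so it is the correct spelling here.

F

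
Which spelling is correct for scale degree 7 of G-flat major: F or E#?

Each scale degree takes a distinct letter name. Degree 7 of a scale on G must use the letter F.
F and E# are enharmonically the same pitch, but only F uses the letter F, so it is the correct spelling here.

F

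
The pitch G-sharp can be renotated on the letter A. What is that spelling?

Ab

G# is pitch class 8. The letter A alone is pitch class 9.
To reach pitch class 8 from A requires an offset of -1 semitone, i.e. flat: Ab.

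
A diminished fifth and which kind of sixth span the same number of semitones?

A diminished fifth spans 6 semitones.
A sixth spanning 6 semitones is doubly diminished (the major sixth is 9).

doubly diminished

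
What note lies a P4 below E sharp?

E down a perfect fourth is B, so the target letter is B.
From E#, a perfect fourth is 5 semitones down: B#.

B#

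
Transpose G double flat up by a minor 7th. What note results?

Fbb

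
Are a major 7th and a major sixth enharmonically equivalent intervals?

No

A major seventh spans 11 semitones; a major sixth spans 9.
The spans differ, so they are not enharmonic equivalents.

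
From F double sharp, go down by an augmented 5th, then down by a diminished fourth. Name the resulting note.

F##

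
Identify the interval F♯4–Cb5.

doubly diminished fifth

The letter names run F→C, a span of 4 letter steps, so the interval is some kind of fifth.
F# to Cb is 5 semitones. A perfect fifth is 7, so 5 makes it doubly diminished.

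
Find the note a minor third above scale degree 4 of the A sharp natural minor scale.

Scale degree 4 of A# natural minor is D#.
A minor third (3 semitones) above D# lands on the letter F, giving F#.

F#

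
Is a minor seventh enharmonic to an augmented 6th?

Yes

A minor seventh spans 10 semitones; an augmented sixth spans 10.
They are enharmonically equivalent.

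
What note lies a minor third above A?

A third above A lands on the letter C.
A minor third spans 3 semitones, so A moves to pitch class 0. On the letter C that is C.

C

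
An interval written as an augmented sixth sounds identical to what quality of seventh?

minor

An augmented sixth spans 10 semitones.
A seventh spanning 10 semitones is minor (the major seventh is 11).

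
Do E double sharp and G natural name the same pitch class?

No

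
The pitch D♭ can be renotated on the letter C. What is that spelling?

Plain C sits 1 semitone below Db, so on the letter C the same pitch needs a sharp: C#.

C#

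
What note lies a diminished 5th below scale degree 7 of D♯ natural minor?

Scale degree 7 of D# natural minor is C#.
A diminished fifth (6 semitones) below C# lands on the letter F, giving F##.

F##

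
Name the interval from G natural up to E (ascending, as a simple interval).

major sixth

Counting letters G–A–B–C–D–E gives a sixth.
G→E = 9 semitones, exactly the major sixth.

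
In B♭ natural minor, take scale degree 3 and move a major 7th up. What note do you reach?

Scale degree 3 of Bb natural minor is Db.
A major seventh (11 semitones) above Db lands on the letter C, giving C.

C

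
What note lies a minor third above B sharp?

A third above B lands on the letter D.
A minor third spans 3 semitones, so B# moves to pitch class 3. On the letter D that is D#.

D#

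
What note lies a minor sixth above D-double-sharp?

B#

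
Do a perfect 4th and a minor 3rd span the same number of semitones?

No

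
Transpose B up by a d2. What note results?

A second above B lands on the letter C.
A diminished second spans 0 semitones, so B moves to pitch class 11. On the letter C that is Cb.

Cb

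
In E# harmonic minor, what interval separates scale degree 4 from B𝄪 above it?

augmented second

Scale degree 4 of E# harmonic minor is A#.
A# up to B##: letters A→B make it a second; 3 semitones makes it augmented.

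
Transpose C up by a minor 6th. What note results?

Ab

C up a major sixth is A, so the target letter is A.
From C, a minor sixth is 8 semitones up: Ab.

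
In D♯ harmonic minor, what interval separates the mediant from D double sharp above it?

augmented sixth

The mediant of D# harmonic minor is F#.
F# up to D##: letters F→D make it a sixth; 10 semitones makes it augmented.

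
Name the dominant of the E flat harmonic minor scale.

The Eb harmonic minor scale runs Eb F Gb Ab Bb Cb D.
Degree 5 is Bb.

Bb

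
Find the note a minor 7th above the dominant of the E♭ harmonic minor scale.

Ab

The dominant of Eb harmonic minor is Bb.
A minor seventh (10 semitones) above Bb lands on the letter A, giving Ab.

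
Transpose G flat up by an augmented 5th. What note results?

G up a perfect fifth is D, so the target letter is D.
From Gb, an augmented fifth is 8 semitones up: D.

D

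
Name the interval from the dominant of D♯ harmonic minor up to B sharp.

major second

The dominant of D# harmonic minor is A#.
A# up to B#: letters A→B make it a second; 2 semitones makes it major.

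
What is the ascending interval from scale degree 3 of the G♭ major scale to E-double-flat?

diminished fourth

Scale degree 3 of Gb major is Bb.
Bb up to Ebb: letters B→E make it a fourth; 4 semitones makes it diminished.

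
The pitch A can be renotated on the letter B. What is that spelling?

Plain B sits 2 semitones above A, so on the letter B the same pitch needs a double flat: Bbb.

Bbb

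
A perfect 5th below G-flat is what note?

G down a perfect fifth is C, so the target letter is C.
From Gb, a perfect fifth is 7 semitones down: Cb.

Cb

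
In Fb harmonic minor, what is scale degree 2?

Degree 2 takes the letter 1 step above F, which is G.
In harmonic minor, degree 2 sits 2 semitones above the tonic. Fb + 2 semitones is pitch class 6, spelled on G as Gb.

Gb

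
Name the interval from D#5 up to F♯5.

minor third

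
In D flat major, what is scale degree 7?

C

The Db major scale runs Db Eb F Gb Ab Bb C.
Degree 7 is C.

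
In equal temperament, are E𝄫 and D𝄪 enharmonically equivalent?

No

Two spellings are enharmonically equivalent only if they share a pitch class.
Here Ebb → 2, D## → 4; 2 ≠ 4, so they are not.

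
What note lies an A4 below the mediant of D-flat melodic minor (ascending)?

Cbb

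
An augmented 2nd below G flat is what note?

G down a major second is F, so the target letter is F.
From Gb, an augmented second is 3 semitones down: Fbb.

Fbb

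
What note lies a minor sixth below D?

D down a major sixth is F, so the target letter is F.
From D, a minor sixth is 8 semitones down: F#.

F#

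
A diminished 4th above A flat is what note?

Dbb

A fourth above A lands on the letter D.
A diminished fourth spans 4 semitones, so Ab moves to pitch class 0. On the letter D that is Dbb.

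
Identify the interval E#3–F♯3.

Counting letters E–F gives a second.
E#→F# = 1 semitone, 1 narrower than the major second (2), so minor.

minor second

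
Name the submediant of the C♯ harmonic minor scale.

A

The C# harmonic minor scale runs C# D# E F# G# A B#.
Degree 6 is A.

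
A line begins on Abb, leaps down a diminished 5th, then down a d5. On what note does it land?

G

A diminished fifth down from Abb is Db (letter D, 6 semitones down).
A diminished fifth down from Db is G (letter G, 6 semitones down).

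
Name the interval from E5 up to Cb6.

diminished sixth

Counting letters E–F–G–A–B–C gives a sixth.
E→Cb = 7 semitones, 2 narrower than the major sixth (9), so diminished.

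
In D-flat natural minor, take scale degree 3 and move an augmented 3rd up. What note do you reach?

Scale degree 3 of Db natural minor is Fb.
An augmented third (5 semitones) above Fb lands on the letter A, giving A.

A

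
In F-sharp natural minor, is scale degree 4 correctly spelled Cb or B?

B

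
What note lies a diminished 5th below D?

A fifth below D lands on the letter G.
A diminished fifth spans 6 semitones, so D moves to pitch class 8. On the letter G that is G#.

G#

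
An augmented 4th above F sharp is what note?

B#

A fourth above F lands on the letter B.
An augmented fourth spans 6 semitones, so F# moves to pitch class 0. On the letter B that is B#.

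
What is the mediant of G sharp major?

Degree 3 takes the letter 2 steps above G, which is B.
In major, degree 3 sits 4 semitones above the tonic. G# + 4 semitones is pitch class 0, spelled on B as B#.

B#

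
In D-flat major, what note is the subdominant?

The Db major scale runs Db Eb F Gb Ab Bb C.
Degree 4 is Gb.

Gb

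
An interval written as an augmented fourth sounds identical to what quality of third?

doubly augmented

An augmented fourth spans 6 semitones.
A third spanning 6 semitones is doubly augmented (the major third is 4).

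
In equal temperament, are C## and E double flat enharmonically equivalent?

Yes

C## = pitch class 2 and Ebb = pitch class 2 — the same pitch class, so they are enharmonic equivalents.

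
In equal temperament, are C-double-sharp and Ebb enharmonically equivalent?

Yes

C## = pitch class 2 and Ebb = pitch class 2 — the same pitch class, so they are enharmonic equivalents.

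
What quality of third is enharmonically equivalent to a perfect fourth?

A perfect fourth spans 5 semitones.
A third spanning 5 semitones is augmented (the major third is 4).

augmented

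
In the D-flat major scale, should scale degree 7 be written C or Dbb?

Each scale degree takes a distinct letter name. Degree 7 of a scale on D must use the letter C.
C and Dbb are enharmonically the same pitch, but only C uses the letter C, so it is the correct spelling here.

C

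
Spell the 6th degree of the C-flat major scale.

Degree 6 takes the letter 5 steps above C, which is A.
In major, degree 6 sits 9 semitones above the tonic. Cb + 9 semitones is pitch class 8, spelled on A as Ab.

Ab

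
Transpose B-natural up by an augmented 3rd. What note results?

D##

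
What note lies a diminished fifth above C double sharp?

C up a perfect fifth is G, so the target letter is G.
From C##, a diminished fifth is 6 semitones up: G#.

G#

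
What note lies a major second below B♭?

Ab

B down a major second is A, so the target letter is A.
From Bb, a major second is 2 semitones down: Ab.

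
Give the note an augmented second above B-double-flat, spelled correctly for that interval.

C

B up a major second is C#, so the target letter is C.
From Bbb, an augmented second is 3 semitones up: C.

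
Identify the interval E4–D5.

The letter names run E→D, a span of 6 letter steps, so the interval is some kind of seventh.
E to D is 10 semitones. A major seventh is 11, so 10 makes it minor.

minor seventh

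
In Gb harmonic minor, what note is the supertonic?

Degree 2 takes the letter 1 step above G, which is A.
In harmonic minor, degree 2 sits 2 semitones above the tonic. Gb + 2 semitones is pitch class 8, spelled on A as Ab.

Ab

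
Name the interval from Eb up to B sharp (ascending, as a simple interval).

doubly augmented fifth

Counting letters E–F–G–A–B gives a fifth.
Eb→B# = 9 semitones, 2 wider than the perfect fifth (7), so doubly augmented.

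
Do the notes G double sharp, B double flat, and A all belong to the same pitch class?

G## is pitch class 9; Bbb is pitch class 9; A is pitch class 9.
All spellings map to pitch class 9, so they are enharmonically equivalent.

Yes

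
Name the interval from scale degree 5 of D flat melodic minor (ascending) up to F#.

augmented sixth

Scale degree 5 of Db melodic minor (ascending) is Ab.
Ab up to F#: letters A→F make it a sixth; 10 semitones makes it augmented.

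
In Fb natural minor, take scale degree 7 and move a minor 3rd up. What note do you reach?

Gbb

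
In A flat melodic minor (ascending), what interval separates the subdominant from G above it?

augmented fourth

The subdominant of Ab melodic minor (ascending) is Db.
Db up to G: letters D→G make it a fourth; 6 semitones makes it augmented.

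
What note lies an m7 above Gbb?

Fbb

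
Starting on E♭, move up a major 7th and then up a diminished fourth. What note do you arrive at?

A major seventh up from Eb is D (letter D, 11 semitones up).
A diminished fourth up from D is Gb (letter G, 4 semitones up).

Gb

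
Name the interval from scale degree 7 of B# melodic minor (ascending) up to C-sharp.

Scale degree 7 of B# melodic minor (ascending) is A##.
A## up to C#: letters A→C make it a third; 2 semitones makes it diminished.

diminished third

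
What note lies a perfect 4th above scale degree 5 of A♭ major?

Ab

Scale degree 5 of Ab major is Eb.
A perfect fourth (5 semitones) above Eb lands on the letter A, giving Ab.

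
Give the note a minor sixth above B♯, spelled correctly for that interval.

G#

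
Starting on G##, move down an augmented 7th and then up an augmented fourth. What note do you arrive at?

An augmented seventh down from G## is A (letter A, 12 semitones down).
An augmented fourth up from A is D# (letter D, 6 semitones up).

D#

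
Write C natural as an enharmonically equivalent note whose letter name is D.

Dbb

Plain D sits 2 semitones above C, so on the letter D the same pitch needs a double flat: Dbb.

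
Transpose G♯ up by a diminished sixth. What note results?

Eb

A sixth above G lands on the letter E.
A diminished sixth spans 7 semitones, so G# moves to pitch class 3. On the letter E that is Eb.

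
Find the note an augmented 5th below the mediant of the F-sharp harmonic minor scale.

Db

The mediant of F# harmonic minor is A.
An augmented fifth (8 semitones) below A lands on the letter D, giving Db.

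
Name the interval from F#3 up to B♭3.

Counting letters F–G–A–B gives a fourth.
F#→Bb = 4 semitones, 1 narrower than the perfect fourth (5), so diminished.

diminished fourth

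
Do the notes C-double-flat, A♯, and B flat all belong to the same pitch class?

Yes

Cbb is pitch class 10; A# is pitch class 10; Bb is pitch class 10.
All spellings map to pitch class 10, so they are enharmonically equivalent.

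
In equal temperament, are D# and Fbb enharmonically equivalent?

D# is pitch class 3; Fbb is pitch class 3.
All spellings map to pitch class 3, so they are enharmonically equivalent.

Yes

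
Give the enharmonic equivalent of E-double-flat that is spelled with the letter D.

D

Ebb is pitch class 2. The letter D alone is pitch class 2.
Pitch class 2 on D needs no accidental: D.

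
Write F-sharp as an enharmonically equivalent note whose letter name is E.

E##

Plain E sits 2 semitones below F#, so on the letter E the same pitch needs a double sharp: E##.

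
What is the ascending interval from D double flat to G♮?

Counting letters D–E–F–G gives a fourth.
Dbb→G = 7 semitones, 2 wider than the perfect fourth (5), so doubly augmented.

doubly augmented fourth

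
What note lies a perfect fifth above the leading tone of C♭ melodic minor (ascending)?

The leading tone of Cb melodic minor (ascending) is Bb.
A perfect fifth (7 semitones) above Bb lands on the letter F, giving F.

F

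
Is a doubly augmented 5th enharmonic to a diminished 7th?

Yes

A doubly augmented fifth spans 9 semitones; a diminished seventh spans 9.
They are enharmonically equivalent.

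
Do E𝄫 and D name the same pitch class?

Ebb is pitch class 2; D is pitch class 2.
All spellings map to pitch class 2, so they are enharmonically equivalent.

Yes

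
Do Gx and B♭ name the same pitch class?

No

G## is pitch class 9; Bb is pitch class 10.
The pitch classes differ (9 vs. 10), so they are not enharmonic equivalents.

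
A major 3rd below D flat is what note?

Bbb

D down a major third is Bb, so the target letter is B.
From Db, a major third is 4 semitones down: Bbb.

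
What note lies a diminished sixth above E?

E up a major sixth is C#, so the target letter is C.
From E, a diminished sixth is 7 semitones up: Cb.

Cb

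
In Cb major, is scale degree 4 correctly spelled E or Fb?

Each scale degree takes a distinct letter name. Degree 4 of a scale on C must use the letter F.
Fb and E are enharmonically the same pitch, but only Fb uses the letter F, so it is the correct spelling here.

Fb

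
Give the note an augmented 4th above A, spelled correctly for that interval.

A up a perfect fourth is D, so the target letter is D.
From A, an augmented fourth is 6 semitones up: D#.

D#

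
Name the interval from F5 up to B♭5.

perfect fourth

The letter names run F→B, a span of 3 letter steps, so the interval is some kind of fourth.
F to Bb is 5 semitones. A perfect fourth is 5, so 5 makes it perfect.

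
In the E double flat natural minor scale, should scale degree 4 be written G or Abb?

Abb

Each scale degree takes a distinct letter name. Degree 4 of a scale on E must use the letter A.
Abb and G are enharmonically the same pitch, but only Abb uses the letter A, so it is the correct spelling here.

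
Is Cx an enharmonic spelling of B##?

No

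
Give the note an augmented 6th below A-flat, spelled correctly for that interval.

Cbb

A sixth below A lands on the letter C.
An augmented sixth spans 10 semitones, so Ab moves to pitch class 10. On the letter C that is Cbb.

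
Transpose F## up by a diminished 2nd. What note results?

G

F up a major second is G, so the target letter is G.
From F##, a diminished second is 0 semitones up: G.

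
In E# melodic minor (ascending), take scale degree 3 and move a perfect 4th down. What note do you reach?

D#

Scale degree 3 of E# melodic minor (ascending) is G#.
A perfect fourth (5 semitones) below G# lands on the letter D, giving D#.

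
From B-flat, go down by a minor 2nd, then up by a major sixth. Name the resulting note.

F#

A minor second down from Bb is A (letter A, 1 semitone down).
A major sixth up from A is F# (letter F, 9 semitones up).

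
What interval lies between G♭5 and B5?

augmented third

The letter names run G→B, a span of 2 letter steps, so the interval is some kind of third.
Gb to B is 5 semitones. A major third is 4, so 5 makes it augmented.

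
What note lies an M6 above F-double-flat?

A sixth above F lands on the letter D.
A major sixth spans 9 semitones, so Fbb moves to pitch class 0. On the letter D that is Dbb.

Dbb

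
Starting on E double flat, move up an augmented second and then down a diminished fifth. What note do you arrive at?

An augmented second up from Ebb is F (letter F, 3 semitones up).
A diminished fifth down from F is B (letter B, 6 semitones down).

B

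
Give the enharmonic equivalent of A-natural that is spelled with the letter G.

G##

A is pitch class 9. The letter G alone is pitch class 7.
To reach pitch class 9 from G requires an offset of +2 semitones, i.e. double sharp: G##.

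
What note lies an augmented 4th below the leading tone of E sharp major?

The leading tone of E# major is D##.
An augmented fourth (6 semitones) below D## lands on the letter A, giving A#.

A#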